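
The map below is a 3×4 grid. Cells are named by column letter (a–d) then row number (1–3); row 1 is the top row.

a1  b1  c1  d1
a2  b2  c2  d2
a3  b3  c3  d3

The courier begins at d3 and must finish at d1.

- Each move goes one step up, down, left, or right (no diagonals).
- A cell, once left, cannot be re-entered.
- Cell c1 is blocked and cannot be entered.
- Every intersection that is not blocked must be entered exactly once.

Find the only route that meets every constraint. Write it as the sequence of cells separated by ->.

Need to visit all 11 open cells exactly once, starting at d3 and ending at d1.
Cell a3 has only two open neighbours (a2 and b3), so the path must pass straight through it: one of those is the cell it's entered from and the other is where it exits.
Route from d3: 3× left (reaching a3), 2× up (reaching a1), right to b1, down to b2, 2× right (reaching d2), up to d1 — 10 moves in all.
Check: all 11 open cells covered.

d3 -> c3 -> b3 -> a3 -> a2 -> a1 -> b1 -> b2 -> c2 -> d2 -> d1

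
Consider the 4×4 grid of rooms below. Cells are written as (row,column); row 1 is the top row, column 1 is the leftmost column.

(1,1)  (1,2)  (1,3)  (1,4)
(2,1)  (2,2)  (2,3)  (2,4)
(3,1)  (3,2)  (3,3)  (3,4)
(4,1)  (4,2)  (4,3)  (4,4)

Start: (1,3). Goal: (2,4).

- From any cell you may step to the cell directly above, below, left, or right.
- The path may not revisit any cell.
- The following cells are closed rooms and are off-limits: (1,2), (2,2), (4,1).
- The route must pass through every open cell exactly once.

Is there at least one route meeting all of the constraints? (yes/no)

no

Cell (1,1) has only one open neighbour but is neither the start nor the goal, so a Hamiltonian route would have to both enter and leave it through the same neighbour — impossible without revisiting.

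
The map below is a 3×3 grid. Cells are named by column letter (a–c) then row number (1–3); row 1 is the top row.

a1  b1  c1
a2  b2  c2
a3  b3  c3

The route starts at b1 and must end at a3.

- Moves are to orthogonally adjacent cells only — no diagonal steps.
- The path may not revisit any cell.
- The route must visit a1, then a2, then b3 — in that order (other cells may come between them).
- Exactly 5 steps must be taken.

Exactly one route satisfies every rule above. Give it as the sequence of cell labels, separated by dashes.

b1 - a1 - a2 - b2 - b3 - a3

The waypoints must appear in the order a1, a2, b3, with no cell reused.
Route from b1: left to a1, down to a2, right to b2, down to b3, left to a3 — 5 moves in all.
Check: order respected (a1 at step 1, a2 at step 2, b3 at step 4); 5 moves as required.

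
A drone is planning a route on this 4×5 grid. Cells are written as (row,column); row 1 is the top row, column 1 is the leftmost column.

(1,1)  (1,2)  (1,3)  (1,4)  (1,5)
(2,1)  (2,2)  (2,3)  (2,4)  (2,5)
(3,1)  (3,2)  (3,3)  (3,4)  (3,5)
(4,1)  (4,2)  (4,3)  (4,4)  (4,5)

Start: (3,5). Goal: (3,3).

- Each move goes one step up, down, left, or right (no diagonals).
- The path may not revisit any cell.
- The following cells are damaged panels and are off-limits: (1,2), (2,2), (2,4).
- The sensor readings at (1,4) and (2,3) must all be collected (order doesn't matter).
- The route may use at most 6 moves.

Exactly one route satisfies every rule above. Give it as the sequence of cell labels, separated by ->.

Any route must reach (1,4) and (2,3) and still end at (3,3) within 6 moves, so the order of the required stops is forced.
Route from (3,5): 2× up (reaching (1,5)), 2× left (reaching (1,3)), 2× down (reaching (3,3)) — 6 moves in all.
Check: all required cells visited; 6 ≤ 6 moves.

(3,5) -> (2,5) -> (1,5) -> (1,4) -> (1,3) -> (2,3) -> (3,3)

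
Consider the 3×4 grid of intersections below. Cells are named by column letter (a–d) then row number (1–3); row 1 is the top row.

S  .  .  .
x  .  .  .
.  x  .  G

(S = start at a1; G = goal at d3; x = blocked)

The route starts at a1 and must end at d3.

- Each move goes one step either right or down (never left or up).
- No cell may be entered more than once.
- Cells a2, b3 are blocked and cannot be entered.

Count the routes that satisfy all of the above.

A right/down-only route from a1 to d3 makes exactly 2 down-moves and 3 right-moves in some order.
With no other constraints that would be C(5,2) = 10 routes.
Subtract routes through each blocked cell (inclusion–exclusion for overlaps): − through a2: 4 − through b3: 3 + through a2&b3: 2 → 5.
That gives 5 routes.

5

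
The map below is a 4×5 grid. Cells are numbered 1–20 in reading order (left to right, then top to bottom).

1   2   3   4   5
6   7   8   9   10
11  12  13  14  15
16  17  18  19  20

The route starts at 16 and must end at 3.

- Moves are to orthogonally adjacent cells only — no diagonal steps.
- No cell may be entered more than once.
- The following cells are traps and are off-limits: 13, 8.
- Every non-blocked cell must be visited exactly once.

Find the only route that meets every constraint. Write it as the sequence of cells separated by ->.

16 -> 11 -> 6 -> 1 -> 2 -> 7 -> 12 -> 17 -> 18 -> 19 -> 20 -> 15 -> 14 -> 9 -> 10 -> 5 -> 4 -> 3

Need to visit all 18 open cells exactly once, starting at 16 and ending at 3.
Route from 16: up 3 to 1, right 1 to 2, down 3 to 17, right 3 to 20, up 1 to 15, left 1 to 14, up 1 to 9, right 1 to 10, up 1 to 5, left 2 to 3 — 17 moves in all.
Check: all 18 open cells covered.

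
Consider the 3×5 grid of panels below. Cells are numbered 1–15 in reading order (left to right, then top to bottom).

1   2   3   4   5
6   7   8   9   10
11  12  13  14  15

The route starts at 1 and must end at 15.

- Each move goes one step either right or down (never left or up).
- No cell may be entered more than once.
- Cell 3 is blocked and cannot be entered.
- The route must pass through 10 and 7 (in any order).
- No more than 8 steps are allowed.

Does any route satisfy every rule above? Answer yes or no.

One route that works: 1 → 6 → 7 → 8 → 9 → 10 → 15.

yes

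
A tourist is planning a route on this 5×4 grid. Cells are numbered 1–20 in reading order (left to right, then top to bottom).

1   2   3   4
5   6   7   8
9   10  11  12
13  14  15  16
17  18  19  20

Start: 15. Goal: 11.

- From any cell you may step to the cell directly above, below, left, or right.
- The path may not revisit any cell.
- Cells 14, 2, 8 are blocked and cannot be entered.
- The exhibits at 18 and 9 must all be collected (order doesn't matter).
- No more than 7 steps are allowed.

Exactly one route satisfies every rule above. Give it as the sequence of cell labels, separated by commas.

The budget equals the shortest possible length, so every move has to be on a shortest route through the required cells.
Route from 15: down to 19, 2× left (reaching 17), 2× up (reaching 9), 2× right (reaching 11) — 7 moves in all.
Check: all required cells visited; 7 ≤ 7 moves.

15, 19, 18, 17, 13, 9, 10, 11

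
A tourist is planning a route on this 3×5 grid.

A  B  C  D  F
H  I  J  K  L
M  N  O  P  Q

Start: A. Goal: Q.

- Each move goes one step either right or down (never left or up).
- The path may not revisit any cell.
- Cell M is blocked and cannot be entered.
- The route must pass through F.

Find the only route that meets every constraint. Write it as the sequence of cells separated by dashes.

A - B - C - D - F - L - Q

Moves only go right or down, so the column and row indices never decrease.
Route from A: right 4 to F, down 2 to Q — 6 moves in all.
Check: all required cells visited.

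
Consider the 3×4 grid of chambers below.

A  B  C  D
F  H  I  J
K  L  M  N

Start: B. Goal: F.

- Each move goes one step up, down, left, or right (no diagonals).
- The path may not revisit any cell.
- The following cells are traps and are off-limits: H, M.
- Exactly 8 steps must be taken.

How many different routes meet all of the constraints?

Need simple routes of exactly 8 moves from B to F (Manhattan distance 2, so 3 moves are spent on a detour and 3 undoing it).
No route satisfies every constraint, so the count is 0.

0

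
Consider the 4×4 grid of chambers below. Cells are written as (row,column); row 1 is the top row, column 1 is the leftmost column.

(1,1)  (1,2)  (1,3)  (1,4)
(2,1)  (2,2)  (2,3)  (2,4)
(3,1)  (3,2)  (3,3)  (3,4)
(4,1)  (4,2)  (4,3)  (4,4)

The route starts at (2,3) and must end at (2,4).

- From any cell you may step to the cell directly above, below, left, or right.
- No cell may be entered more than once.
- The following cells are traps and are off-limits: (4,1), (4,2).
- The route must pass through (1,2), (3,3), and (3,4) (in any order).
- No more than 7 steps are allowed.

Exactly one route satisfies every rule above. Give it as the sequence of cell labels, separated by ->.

(2,3) -> (1,3) -> (1,2) -> (2,2) -> (3,2) -> (3,3) -> (3,4) -> (2,4)

The 7-move cap with required stops at (1,2), (3,3), (3,4) leaves no slack for detours.
Route from (2,3): up to (1,3), left to (1,2), 2× down (reaching (3,2)), 2× right (reaching (3,4)), up to (2,4) — 7 moves in all.
Check: all required cells visited; 7 ≤ 7 moves.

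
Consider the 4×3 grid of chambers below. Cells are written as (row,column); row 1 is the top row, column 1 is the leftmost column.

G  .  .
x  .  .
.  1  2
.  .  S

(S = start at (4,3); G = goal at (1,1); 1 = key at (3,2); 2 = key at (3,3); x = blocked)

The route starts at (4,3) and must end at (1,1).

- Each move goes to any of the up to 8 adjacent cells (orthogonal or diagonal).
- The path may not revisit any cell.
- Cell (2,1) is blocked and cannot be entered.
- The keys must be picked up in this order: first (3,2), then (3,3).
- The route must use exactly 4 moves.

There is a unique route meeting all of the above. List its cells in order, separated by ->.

(4,3) -> (3,2) -> (3,3) -> (2,2) -> (1,1)

The waypoints must appear in the order (3,2), (3,3), with no cell reused.
Route from (4,3): up-left to (3,2), right to (3,3), 2× up-left (reaching (1,1)) — 4 moves in all.
Check: order respected (1 at step 1, 2 at step 2); 4 moves as required.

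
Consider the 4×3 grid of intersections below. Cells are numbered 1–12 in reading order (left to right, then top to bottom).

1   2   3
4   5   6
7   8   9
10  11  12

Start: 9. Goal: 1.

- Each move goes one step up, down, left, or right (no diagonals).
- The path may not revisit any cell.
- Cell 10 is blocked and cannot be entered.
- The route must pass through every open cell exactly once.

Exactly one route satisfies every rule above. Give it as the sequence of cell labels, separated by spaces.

9 12 11 8 7 4 5 6 3 2 1

Need to visit all 11 open cells exactly once, starting at 9 and ending at 1.
Cell 3 has only two open neighbours (6 and 2), so the path must pass straight through it: one of those is the cell it's entered from and the other is where it exits.
Route from 9: down to 12, left to 11, up to 8, left to 7, up to 4, 2× right (reaching 6), up to 3, 2× left (reaching 1) — 10 moves in all.
Check: all 11 open cells covered.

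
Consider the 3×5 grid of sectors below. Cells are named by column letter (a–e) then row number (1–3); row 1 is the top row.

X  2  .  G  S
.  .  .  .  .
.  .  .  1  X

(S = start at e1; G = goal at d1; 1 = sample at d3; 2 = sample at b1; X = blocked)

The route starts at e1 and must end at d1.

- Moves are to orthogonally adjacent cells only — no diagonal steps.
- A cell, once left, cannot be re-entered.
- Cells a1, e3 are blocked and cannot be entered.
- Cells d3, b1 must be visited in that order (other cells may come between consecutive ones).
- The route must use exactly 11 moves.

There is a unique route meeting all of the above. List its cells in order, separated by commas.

The waypoints must appear in the order d3, b1, with no cell reused.
Route from e1: down 1 to e2, left 1 to d2, down 1 to d3, left 3 to a3, up 1 to a2, right 1 to b2, up 1 to b1, right 2 to d1 — 11 moves in all.
Check: order respected (1 at step 3, 2 at step 9); 11 moves as required.

e1, e2, d2, d3, c3, b3, a3, a2, b2, b1, c1, d1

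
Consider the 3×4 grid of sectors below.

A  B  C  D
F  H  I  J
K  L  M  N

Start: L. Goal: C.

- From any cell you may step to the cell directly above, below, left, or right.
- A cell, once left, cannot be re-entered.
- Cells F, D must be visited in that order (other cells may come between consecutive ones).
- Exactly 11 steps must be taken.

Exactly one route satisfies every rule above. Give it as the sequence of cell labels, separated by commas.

The waypoints must appear in the order F, D, with no cell reused.
Route from L: left 1 to K, up 2 to A, right 1 to B, down 1 to H, right 1 to I, down 1 to M, right 1 to N, up 2 to D, left 1 to C — 11 moves in all.
Check: order respected (F at step 2, D at step 10); 11 moves as required.

L, K, F, A, B, H, I, M, N, J, D, C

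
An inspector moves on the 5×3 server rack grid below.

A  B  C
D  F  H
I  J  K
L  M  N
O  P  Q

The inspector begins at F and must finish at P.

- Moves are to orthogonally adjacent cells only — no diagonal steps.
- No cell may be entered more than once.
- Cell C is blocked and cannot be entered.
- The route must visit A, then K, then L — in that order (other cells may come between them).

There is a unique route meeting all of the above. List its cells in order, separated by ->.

The waypoints must appear in the order A, K, L, with no cell reused.
Route from F: up 1 to B, left 1 to A, down 2 to I, right 2 to K, down 1 to N, left 2 to L, down 1 to O, right 1 to P — 11 moves in all.
Check: order respected (A at step 2, K at step 6, L at step 9).

F -> B -> A -> D -> I -> J -> K -> N -> M -> L -> O -> P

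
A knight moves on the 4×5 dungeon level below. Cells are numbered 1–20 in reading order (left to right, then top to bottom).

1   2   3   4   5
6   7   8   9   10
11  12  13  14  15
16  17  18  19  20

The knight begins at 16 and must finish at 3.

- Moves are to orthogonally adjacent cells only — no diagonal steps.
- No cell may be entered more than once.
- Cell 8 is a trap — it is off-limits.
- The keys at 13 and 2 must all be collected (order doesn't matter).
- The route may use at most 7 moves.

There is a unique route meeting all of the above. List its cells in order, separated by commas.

16, 17, 18, 13, 12, 7, 2, 3

The budget equals the shortest possible length, so every move has to be on a shortest route through the required cells.
Route from 16: right 2 to 18, up 1 to 13, left 1 to 12, up 2 to 2, right 1 to 3 — 7 moves in all.
Check: all required cells visited; 7 ≤ 7 moves.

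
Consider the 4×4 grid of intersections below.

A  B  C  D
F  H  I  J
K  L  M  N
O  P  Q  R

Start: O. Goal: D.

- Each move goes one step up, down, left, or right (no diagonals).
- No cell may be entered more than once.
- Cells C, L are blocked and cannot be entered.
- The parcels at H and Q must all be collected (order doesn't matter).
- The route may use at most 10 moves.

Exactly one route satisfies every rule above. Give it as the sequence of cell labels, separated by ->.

The 10-move cap with required stops at H, Q leaves no slack for detours.
Route from O: 2× up (reaching F), 2× right (reaching I), 2× down (reaching Q), right to R, 3× up (reaching D) — 10 moves in all.
Check: all required cells visited; 10 ≤ 10 moves.

O -> K -> F -> H -> I -> M -> Q -> R -> N -> J -> D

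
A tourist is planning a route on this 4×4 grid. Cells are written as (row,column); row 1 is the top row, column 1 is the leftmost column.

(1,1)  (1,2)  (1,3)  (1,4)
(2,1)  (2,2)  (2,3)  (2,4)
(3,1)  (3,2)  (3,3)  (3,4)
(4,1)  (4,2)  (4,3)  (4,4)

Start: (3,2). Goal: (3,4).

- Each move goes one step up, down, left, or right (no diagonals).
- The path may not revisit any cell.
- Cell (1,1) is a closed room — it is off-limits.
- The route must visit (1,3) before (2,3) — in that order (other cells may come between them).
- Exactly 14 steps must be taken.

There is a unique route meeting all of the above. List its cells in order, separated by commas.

(3,2), (4,2), (4,1), (3,1), (2,1), (2,2), (1,2), (1,3), (1,4), (2,4), (2,3), (3,3), (4,3), (4,4), (3,4)

The waypoints must appear in the order (1,3), (2,3), with no cell reused.
Route from (3,2): down to (4,2), left to (4,1), 2× up (reaching (2,1)), right to (2,2), up to (1,2), 2× right (reaching (1,4)), down to (2,4), left to (2,3), 2× down (reaching (4,3)), right to (4,4), up to (3,4) — 14 moves in all.
Check: order respected ((1,3) at step 7, (2,3) at step 10); 14 moves as required.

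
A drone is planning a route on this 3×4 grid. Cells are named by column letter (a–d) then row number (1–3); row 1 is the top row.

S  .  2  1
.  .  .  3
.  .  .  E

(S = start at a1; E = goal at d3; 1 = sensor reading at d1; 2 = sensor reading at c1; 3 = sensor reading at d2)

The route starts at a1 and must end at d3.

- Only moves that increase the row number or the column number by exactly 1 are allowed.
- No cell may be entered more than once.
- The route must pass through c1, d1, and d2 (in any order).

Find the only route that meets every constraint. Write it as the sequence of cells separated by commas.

Moves only go right or down, so the column and row indices never decrease.
Route from a1: right 3 to d1, down 2 to d3 — 5 moves in all.
Check: all required cells visited.

a1, b1, c1, d1, d2, d3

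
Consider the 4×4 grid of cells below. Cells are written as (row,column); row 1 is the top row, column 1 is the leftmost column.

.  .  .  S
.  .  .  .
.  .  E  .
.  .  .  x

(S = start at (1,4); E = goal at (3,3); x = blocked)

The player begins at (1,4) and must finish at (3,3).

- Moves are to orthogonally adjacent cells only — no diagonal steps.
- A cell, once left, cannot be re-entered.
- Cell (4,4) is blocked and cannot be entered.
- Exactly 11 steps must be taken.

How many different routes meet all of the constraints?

Need simple routes of exactly 11 moves from (1,4) to (3,3) (Manhattan distance 3, so 4 moves are spent on a detour and 4 undoing it).
Branch systematically from the start, pruning whenever the remaining move budget drops below the Manhattan distance to (3,3) or differs from it in parity. Grouping the completions by first move — via (2,4): 11; via (1,3): 6 — and summing: 11 + 6 = 17.
That gives 17 routes.

17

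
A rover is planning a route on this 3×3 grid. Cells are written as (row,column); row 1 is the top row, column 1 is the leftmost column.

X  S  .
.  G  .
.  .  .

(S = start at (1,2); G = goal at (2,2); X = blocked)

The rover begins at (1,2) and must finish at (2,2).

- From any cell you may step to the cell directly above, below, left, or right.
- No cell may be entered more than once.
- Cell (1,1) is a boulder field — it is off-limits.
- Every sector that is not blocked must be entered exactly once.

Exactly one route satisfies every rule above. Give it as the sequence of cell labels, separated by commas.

Need to visit all 8 open cells exactly once, starting at (1,2) and ending at (2,2).
Route from (1,2): right 1 to (1,3), down 2 to (3,3), left 2 to (3,1), up 1 to (2,1), right 1 to (2,2) — 7 moves in all.
Check: all 8 open cells covered.

(1,2), (1,3), (2,3), (3,3), (3,2), (3,1), (2,1), (2,2)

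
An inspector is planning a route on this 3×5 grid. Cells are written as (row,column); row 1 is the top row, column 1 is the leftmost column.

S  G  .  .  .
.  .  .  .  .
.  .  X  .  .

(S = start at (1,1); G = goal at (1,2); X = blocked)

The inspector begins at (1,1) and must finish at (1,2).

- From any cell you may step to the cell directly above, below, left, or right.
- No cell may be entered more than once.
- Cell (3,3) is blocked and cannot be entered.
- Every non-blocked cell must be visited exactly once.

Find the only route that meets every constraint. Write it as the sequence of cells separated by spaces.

(1,1) (2,1) (3,1) (3,2) (2,2) (2,3) (2,4) (3,4) (3,5) (2,5) (1,5) (1,4) (1,3) (1,2)

Need to visit all 14 open cells exactly once, starting at (1,1) and ending at (1,2).
Cell (1,5) has only two open neighbours ((2,5) and (1,4)), so the path must pass straight through it: one of those is the cell it's entered from and the other is where it exits.
Route from (1,1): down 2 to (3,1), right 1 to (3,2), up 1 to (2,2), right 2 to (2,4), down 1 to (3,4), right 1 to (3,5), up 2 to (1,5), left 3 to (1,2) — 13 moves in all.
Check: all 14 open cells covered.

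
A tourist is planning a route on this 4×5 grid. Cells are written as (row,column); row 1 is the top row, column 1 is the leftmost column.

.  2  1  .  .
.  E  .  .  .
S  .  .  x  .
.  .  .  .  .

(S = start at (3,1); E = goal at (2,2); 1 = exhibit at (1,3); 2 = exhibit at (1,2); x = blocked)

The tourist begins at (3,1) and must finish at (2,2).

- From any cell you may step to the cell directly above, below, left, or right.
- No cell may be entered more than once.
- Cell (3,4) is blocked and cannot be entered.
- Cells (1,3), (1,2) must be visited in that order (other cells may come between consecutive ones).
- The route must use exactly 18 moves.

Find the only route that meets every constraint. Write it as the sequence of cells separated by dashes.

(3,1) - (4,1) - (4,2) - (3,2) - (3,3) - (4,3) - (4,4) - (4,5) - (3,5) - (2,5) - (1,5) - (1,4) - (2,4) - (2,3) - (1,3) - (1,2) - (1,1) - (2,1) - (2,2)

The waypoints must appear in the order (1,3), (1,2), with no cell reused.
Route from (3,1): down 1 to (4,1), right 1 to (4,2), up 1 to (3,2), right 1 to (3,3), down 1 to (4,3), right 2 to (4,5), up 3 to (1,5), left 1 to (1,4), down 1 to (2,4), left 1 to (2,3), up 1 to (1,3), left 2 to (1,1), down 1 to (2,1), right 1 to (2,2) — 18 moves in all.
Check: order respected (1 at step 14, 2 at step 15); 18 moves as required.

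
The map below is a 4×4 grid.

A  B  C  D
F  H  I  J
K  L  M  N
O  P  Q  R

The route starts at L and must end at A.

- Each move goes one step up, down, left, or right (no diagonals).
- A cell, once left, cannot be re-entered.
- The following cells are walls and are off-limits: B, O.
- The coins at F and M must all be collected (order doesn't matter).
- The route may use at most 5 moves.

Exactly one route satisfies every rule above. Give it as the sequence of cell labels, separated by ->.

The 5-move cap with required stops at F, M leaves no slack for detours.
Route from L: right to M, up to I, 2× left (reaching F), up to A — 5 moves in all.
Check: all required cells visited; 5 ≤ 5 moves.

L -> M -> I -> H -> F -> A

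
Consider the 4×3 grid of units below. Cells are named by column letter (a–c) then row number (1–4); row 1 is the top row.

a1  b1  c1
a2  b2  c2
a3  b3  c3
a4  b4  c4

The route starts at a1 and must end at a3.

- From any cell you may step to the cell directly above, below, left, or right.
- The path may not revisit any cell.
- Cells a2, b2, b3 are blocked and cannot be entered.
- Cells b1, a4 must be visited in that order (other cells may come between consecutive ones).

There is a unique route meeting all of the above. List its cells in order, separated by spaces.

a1 b1 c1 c2 c3 c4 b4 a4 a3

The waypoints must appear in the order b1, a4, with no cell reused.
Route from a1: 2× right (reaching c1), 3× down (reaching c4), 2× left (reaching a4), up to a3 — 8 moves in all.
Check: order respected (b1 at step 1, a4 at step 7).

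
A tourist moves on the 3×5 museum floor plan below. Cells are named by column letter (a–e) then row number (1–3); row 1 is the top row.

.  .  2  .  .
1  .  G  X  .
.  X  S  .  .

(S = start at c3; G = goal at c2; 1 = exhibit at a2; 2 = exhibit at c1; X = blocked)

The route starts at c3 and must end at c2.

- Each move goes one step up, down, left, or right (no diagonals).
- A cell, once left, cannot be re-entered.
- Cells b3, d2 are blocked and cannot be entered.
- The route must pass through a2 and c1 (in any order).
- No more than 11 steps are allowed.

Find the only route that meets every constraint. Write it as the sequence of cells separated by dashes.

Any route must reach a2 and c1 and still end at c2 within 11 moves, so the order of the required stops is forced.
Route from c3: right 2 to e3, up 2 to e1, left 4 to a1, down 1 to a2, right 2 to c2 — 11 moves in all.
Check: all required cells visited; 11 ≤ 11 moves.

c3 - d3 - e3 - e2 - e1 - d1 - c1 - b1 - a1 - a2 - b2 - c2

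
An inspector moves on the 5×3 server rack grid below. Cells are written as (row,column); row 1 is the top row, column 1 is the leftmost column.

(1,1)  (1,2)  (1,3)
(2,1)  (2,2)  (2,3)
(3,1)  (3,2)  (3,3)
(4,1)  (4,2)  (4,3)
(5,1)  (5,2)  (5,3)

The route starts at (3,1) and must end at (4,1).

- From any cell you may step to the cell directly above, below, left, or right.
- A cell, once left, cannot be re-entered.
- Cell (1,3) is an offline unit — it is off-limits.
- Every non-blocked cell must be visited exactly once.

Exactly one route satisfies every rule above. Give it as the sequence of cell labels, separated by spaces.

Need to visit all 14 open cells exactly once, starting at (3,1) and ending at (4,1).
Route from (3,1): 2× up (reaching (1,1)), right to (1,2), down to (2,2), right to (2,3), down to (3,3), left to (3,2), down to (4,2), right to (4,3), down to (5,3), 2× left (reaching (5,1)), up to (4,1) — 13 moves in all.
Check: all 14 open cells covered.

(3,1) (2,1) (1,1) (1,2) (2,2) (2,3) (3,3) (3,2) (4,2) (4,3) (5,3) (5,2) (5,1) (4,1)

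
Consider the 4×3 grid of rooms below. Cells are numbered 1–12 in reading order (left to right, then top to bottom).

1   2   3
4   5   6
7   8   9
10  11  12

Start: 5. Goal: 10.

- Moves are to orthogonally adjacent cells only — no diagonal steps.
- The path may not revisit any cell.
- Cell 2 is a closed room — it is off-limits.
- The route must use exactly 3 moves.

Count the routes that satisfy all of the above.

3

Need simple routes of exactly 3 moves from 5 to 10 (Manhattan distance 3, so 0 moves are spent on a detour and 0 undoing it).
Enumerating: 5 8 11 10 | 5 8 7 10 | 5 4 7 10.
That gives 3 routes.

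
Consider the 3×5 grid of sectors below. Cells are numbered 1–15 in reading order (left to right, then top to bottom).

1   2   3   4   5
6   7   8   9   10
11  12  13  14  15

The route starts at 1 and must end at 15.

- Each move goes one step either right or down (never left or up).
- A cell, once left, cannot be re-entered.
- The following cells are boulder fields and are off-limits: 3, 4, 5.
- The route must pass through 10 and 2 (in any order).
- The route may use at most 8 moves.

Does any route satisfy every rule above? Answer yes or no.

yes

One route that works: 1 → 2 → 7 → 8 → 9 → 10 → 15.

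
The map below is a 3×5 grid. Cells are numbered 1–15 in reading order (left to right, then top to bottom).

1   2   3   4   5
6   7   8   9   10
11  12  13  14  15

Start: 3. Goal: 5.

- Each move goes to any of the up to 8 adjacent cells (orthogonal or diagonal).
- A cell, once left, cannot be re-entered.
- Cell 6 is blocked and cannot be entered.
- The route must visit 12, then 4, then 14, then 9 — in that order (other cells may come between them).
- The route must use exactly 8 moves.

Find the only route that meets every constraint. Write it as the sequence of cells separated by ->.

3 -> 7 -> 12 -> 8 -> 4 -> 10 -> 14 -> 9 -> 5

The waypoints must appear in the order 12, 4, 14, 9, with no cell reused.
Route from 3: down-left to 7, down to 12, 2× up-right (reaching 4), down-right to 10, down-left to 14, up to 9, up-right to 5 — 8 moves in all.
Check: order respected (12 at step 2, 4 at step 4, 14 at step 6, 9 at step 7); 8 moves as required.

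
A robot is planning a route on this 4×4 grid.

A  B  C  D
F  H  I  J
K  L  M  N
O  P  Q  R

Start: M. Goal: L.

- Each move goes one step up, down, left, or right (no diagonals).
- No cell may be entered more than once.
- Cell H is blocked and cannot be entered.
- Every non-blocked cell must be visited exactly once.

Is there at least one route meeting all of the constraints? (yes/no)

no

Colour the cells like a checkerboard: each orthogonal step flips colour, so a Hamiltonian route alternates colours. Here there are 7 cells of one colour and 8 of the other, with start on the opposite colour to the goal — the counts and endpoints can't be arranged into an alternating sequence of length 15, so no Hamiltonian route exists.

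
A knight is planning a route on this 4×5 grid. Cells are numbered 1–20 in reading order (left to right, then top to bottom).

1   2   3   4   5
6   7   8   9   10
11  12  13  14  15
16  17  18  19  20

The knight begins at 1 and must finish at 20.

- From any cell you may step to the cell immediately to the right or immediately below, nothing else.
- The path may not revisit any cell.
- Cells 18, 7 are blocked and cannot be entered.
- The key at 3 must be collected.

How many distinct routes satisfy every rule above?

9

A right/down-only route from 1 to 20 makes exactly 3 down-moves and 4 right-moves in some order.
With no other constraints that would be C(7,3) = 35 routes.
Split at 3 and multiply the segment counts (each segment already excludes blocked cells): 1→3: 1; 3→20: 9; product = 9.
That gives 9 routes.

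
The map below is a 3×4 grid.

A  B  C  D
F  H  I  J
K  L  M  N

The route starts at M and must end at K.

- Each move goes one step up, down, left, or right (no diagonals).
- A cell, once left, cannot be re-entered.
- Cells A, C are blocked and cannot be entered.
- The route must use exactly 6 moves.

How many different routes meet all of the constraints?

2

Need simple routes of exactly 6 moves from M to K (Manhattan distance 2, so 2 moves are spent on a detour and 2 undoing it).
Enumerating: M N J I H L K | M N J I H F K.
That gives 2 routes.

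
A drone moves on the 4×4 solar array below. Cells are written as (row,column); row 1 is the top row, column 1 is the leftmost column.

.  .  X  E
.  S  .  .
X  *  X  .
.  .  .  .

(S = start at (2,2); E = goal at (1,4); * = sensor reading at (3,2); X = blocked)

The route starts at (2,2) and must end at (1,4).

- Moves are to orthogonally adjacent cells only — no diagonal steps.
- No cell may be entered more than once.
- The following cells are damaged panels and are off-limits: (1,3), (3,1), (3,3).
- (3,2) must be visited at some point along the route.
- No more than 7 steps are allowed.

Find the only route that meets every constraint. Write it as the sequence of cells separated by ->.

(2,2) -> (3,2) -> (4,2) -> (4,3) -> (4,4) -> (3,4) -> (2,4) -> (1,4)

The 7-move cap with required stops at (3,2) leaves no slack for detours.
Route from (2,2): down 2 to (4,2), right 2 to (4,4), up 3 to (1,4) — 7 moves in all.
Check: all required cells visited; 7 ≤ 7 moves.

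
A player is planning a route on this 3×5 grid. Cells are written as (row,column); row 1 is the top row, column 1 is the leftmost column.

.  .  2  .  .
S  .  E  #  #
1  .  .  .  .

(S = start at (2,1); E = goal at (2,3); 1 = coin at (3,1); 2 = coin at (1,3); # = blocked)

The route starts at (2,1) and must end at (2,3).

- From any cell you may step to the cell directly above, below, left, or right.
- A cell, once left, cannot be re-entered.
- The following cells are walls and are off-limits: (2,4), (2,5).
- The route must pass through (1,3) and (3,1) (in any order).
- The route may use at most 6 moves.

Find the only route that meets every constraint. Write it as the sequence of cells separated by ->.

(2,1) -> (3,1) -> (3,2) -> (2,2) -> (1,2) -> (1,3) -> (2,3)

Any route must reach (1,3) and (3,1) and still end at (2,3) within 6 moves, so the order of the required stops is forced.
Route from (2,1): down 1 to (3,1), right 1 to (3,2), up 2 to (1,2), right 1 to (1,3), down 1 to (2,3) — 6 moves in all.
Check: all required cells visited; 6 ≤ 6 moves.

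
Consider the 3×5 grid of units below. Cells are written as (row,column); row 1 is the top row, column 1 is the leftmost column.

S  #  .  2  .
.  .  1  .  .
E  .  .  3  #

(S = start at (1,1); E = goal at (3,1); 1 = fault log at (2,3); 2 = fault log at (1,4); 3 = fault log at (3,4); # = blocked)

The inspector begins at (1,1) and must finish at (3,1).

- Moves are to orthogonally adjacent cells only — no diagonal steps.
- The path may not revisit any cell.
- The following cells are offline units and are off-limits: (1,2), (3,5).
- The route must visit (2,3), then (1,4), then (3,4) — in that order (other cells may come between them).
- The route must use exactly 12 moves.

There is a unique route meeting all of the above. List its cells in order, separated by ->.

The waypoints must appear in the order (2,3), (1,4), (3,4), with no cell reused.
Route from (1,1): down 1 to (2,1), right 2 to (2,3), up 1 to (1,3), right 2 to (1,5), down 1 to (2,5), left 1 to (2,4), down 1 to (3,4), left 3 to (3,1) — 12 moves in all.
Check: order respected (1 at step 3, 2 at step 5, 3 at step 9); 12 moves as required.

(1,1) -> (2,1) -> (2,2) -> (2,3) -> (1,3) -> (1,4) -> (1,5) -> (2,5) -> (2,4) -> (3,4) -> (3,3) -> (3,2) -> (3,1)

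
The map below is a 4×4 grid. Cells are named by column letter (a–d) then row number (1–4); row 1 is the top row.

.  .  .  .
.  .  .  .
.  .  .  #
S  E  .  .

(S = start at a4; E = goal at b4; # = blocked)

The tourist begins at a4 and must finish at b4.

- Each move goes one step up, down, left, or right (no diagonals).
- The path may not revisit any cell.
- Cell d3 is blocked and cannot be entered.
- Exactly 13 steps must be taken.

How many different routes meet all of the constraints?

Need simple routes of exactly 13 moves from a4 to b4 (Manhattan distance 1, so 6 moves are spent on a detour and 6 undoing it).
Enumerating: a4 a3 a2 a1 b1 c1 d1 d2 c2 b2 b3 c3 c4 b4 | a4 a3 b3 b2 a2 a1 b1 c1 d1 d2 c2 c3 c4 b4.
That gives 2 routes.

2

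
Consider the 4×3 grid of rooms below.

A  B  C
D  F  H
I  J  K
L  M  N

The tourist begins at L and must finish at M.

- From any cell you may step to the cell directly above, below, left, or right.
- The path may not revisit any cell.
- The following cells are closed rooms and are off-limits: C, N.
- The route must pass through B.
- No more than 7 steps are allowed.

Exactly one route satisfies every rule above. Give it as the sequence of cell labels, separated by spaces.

The budget equals the shortest possible length, so every move has to be on a shortest route through the required cells.
Route from L: up 3 to A, right 1 to B, down 3 to M — 7 moves in all.
Check: all required cells visited; 7 ≤ 7 moves.

L I D A B F J M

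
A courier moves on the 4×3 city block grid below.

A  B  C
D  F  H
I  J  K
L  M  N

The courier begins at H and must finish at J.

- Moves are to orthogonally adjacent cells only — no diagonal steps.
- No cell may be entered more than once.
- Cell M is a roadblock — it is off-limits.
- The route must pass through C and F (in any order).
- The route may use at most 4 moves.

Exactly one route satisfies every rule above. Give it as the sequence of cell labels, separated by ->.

The 4-move cap with required stops at C, F leaves no slack for detours.
Route from H: up to C, left to B, 2× down (reaching J) — 4 moves in all.
Check: all required cells visited; 4 ≤ 4 moves.

H -> C -> B -> F -> J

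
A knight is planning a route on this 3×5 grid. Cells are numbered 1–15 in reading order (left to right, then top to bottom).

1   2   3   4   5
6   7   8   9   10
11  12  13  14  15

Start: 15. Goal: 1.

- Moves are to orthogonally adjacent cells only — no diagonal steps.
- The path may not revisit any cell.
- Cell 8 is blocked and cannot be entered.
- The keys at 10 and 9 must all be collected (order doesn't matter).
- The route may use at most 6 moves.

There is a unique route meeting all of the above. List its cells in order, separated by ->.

15 -> 10 -> 9 -> 4 -> 3 -> 2 -> 1

The 6-move cap with required stops at 10, 9 leaves no slack for detours.
Route from 15: up 1 to 10, left 1 to 9, up 1 to 4, left 3 to 1 — 6 moves in all.
Check: all required cells visited; 6 ≤ 6 moves.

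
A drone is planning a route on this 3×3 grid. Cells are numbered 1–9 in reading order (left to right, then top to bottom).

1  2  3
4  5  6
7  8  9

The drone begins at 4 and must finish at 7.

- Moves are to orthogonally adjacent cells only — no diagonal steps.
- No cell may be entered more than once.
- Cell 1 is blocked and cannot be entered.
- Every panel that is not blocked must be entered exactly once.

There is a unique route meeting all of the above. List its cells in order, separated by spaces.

Need to visit all 8 open cells exactly once, starting at 4 and ending at 7.
Cell 9 has only two open neighbours (6 and 8), so the path must pass straight through it: one of those is the cell it's entered from and the other is where it exits.
Route from 4: right 1 to 5, up 1 to 2, right 1 to 3, down 2 to 9, left 2 to 7 — 7 moves in all.
Check: all 8 open cells covered.

4 5 2 3 6 9 8 7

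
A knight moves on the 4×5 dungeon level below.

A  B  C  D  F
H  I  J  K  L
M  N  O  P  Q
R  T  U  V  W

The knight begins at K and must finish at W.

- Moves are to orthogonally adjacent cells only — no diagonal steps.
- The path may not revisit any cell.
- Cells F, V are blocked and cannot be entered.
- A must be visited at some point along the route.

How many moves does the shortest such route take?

Any route passes through A somewhere between K and W. Summing Manhattan distances along the two legs (K → A → W) gives a lower bound of 4 + 7 = 11 moves.
A route of 11 moves achieves this: K → D → C → B → A → H → M → N → O → P → Q → W.
Since 11 matches the lower bound, it is optimal.

11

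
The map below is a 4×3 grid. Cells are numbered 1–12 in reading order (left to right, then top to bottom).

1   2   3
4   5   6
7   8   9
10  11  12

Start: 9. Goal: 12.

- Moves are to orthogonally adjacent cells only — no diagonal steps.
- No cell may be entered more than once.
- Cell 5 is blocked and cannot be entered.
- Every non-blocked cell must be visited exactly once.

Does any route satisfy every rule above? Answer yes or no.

Colour the cells like a checkerboard: each orthogonal step flips colour, so a Hamiltonian route alternates colours. Here there are 5 cells of one colour and 6 of the other, with start on the opposite colour to the goal — the counts and endpoints can't be arranged into an alternating sequence of length 11, so no Hamiltonian route exists.

no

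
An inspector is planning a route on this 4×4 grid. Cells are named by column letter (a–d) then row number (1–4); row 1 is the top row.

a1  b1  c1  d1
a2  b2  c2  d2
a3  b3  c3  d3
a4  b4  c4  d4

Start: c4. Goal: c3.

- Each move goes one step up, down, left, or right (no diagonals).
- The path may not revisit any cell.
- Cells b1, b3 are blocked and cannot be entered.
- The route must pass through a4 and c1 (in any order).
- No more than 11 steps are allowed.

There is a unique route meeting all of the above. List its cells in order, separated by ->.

The budget equals the shortest possible length, so every move has to be on a shortest route through the required cells.
Route from c4: 2× left (reaching a4), 2× up (reaching a2), 2× right (reaching c2), up to c1, right to d1, 2× down (reaching d3), left to c3 — 11 moves in all.
Check: all required cells visited; 11 ≤ 11 moves.

c4 -> b4 -> a4 -> a3 -> a2 -> b2 -> c2 -> c1 -> d1 -> d2 -> d3 -> c3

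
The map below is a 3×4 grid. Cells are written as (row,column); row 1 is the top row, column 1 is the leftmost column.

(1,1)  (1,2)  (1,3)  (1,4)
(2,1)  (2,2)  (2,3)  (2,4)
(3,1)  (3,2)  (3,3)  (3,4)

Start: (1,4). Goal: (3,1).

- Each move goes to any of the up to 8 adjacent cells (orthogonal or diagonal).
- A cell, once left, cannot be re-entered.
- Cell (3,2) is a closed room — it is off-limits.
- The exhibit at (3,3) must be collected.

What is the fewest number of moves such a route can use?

4

Any route passes through (3,3) somewhere between (1,4) and (3,1). Summing Chebyshev distances along the two legs ((1,4) → (3,3) → (3,1)) gives a lower bound of 2 + 2 = 4 moves.
A route of 4 moves achieves this: (1,4) → (2,3) → (3,3) → (2,2) → (3,1).
Since 4 matches the lower bound, it is optimal.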